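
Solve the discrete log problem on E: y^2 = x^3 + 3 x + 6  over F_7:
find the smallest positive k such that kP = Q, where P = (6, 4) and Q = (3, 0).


Enumerate multiples of P until we hit Q = (3, 0):
  1P = (6, 4)
  2P = (3, 0)
Match found at i = 2.

k = 2


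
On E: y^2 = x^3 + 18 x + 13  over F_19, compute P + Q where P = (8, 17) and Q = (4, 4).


P != Q, so use the chord formula.
s = (y2 - y1) / (x2 - x1) = (6) / (15) mod 19 = 8
x3 = s^2 - x1 - x2 mod 19 = 8^2 - 8 - 4 = 14
y3 = s (x1 - x3) - y1 mod 19 = 8 * (8 - 14) - 17 = 11

P + Q = (14, 11)


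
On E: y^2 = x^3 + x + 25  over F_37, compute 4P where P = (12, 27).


k = 4 = 100_2 (binary, LSB first: 001)
Double-and-add from P = (12, 27):
  bit 0 = 0: acc unchanged = O
  bit 1 = 0: acc unchanged = O
  bit 2 = 1: acc = O + (5, 9) = (5, 9)

4P = (5, 9)


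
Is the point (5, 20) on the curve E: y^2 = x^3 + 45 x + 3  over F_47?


Check whether y^2 = x^3 + 45 x + 3 (mod 47) for (x, y) = (5, 20).
LHS: y^2 = 20^2 mod 47 = 24
RHS: x^3 + 45 x + 3 = 5^3 + 45*5 + 3 mod 47 = 24
LHS = RHS

Yes, on the curve


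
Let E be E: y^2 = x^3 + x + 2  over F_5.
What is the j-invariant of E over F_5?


Delta = -16(4 a^3 + 27 b^2) mod 5 = 3
-1728 * (4 a)^3 = -1728 * (4*1)^3 mod 5 = 3
j = 3 * 3^(-1) mod 5 = 1

j = 1 (mod 5)


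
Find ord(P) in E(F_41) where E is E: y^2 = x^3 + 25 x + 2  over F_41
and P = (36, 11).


Compute successive multiples of P until we hit O:
  1P = (36, 11)
  2P = (31, 8)
  3P = (17, 25)
  4P = (25, 37)
  5P = (11, 38)
  6P = (30, 35)
  7P = (32, 14)
  8P = (12, 12)
  ... (continuing to 35P)
  35P = O

ord(P) = 35


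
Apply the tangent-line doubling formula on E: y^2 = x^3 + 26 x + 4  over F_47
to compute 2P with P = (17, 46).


Doubling: s = (3 x1^2 + a) / (2 y1)
s = (3*17^2 + 26) / (2*46) mod 47 = 0
x3 = s^2 - 2 x1 mod 47 = 0^2 - 2*17 = 13
y3 = s (x1 - x3) - y1 mod 47 = 0 * (17 - 13) - 46 = 1

2P = (13, 1)


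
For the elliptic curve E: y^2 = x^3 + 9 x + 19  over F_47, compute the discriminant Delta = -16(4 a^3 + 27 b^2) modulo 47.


4 a^3 + 27 b^2 = 4*9^3 + 27*19^2 = 2916 + 9747 = 12663
Delta = -16 * (12663) = -202608
Delta mod 47 = 9

Delta = 9 (mod 47)


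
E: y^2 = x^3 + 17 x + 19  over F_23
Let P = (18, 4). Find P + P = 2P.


Doubling: s = (3 x1^2 + a) / (2 y1)
s = (3*18^2 + 17) / (2*4) mod 23 = 0
x3 = s^2 - 2 x1 mod 23 = 0^2 - 2*18 = 10
y3 = s (x1 - x3) - y1 mod 23 = 0 * (18 - 10) - 4 = 19

2P = (10, 19)


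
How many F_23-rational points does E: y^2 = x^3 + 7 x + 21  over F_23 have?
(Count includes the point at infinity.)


For each x in F_23, count y with y^2 = x^3 + 7 x + 21 mod 23:
  x = 1: RHS = 6, y in [11, 12]  -> 2 point(s)
  x = 3: RHS = 0, y in [0]  -> 1 point(s)
  x = 6: RHS = 3, y in [7, 16]  -> 2 point(s)
  x = 9: RHS = 8, y in [10, 13]  -> 2 point(s)
  x = 11: RHS = 3, y in [7, 16]  -> 2 point(s)
  x = 12: RHS = 16, y in [4, 19]  -> 2 point(s)
  x = 13: RHS = 9, y in [3, 20]  -> 2 point(s)
  x = 17: RHS = 16, y in [4, 19]  -> 2 point(s)
  x = 22: RHS = 13, y in [6, 17]  -> 2 point(s)
Affine points: 17. Add the point at infinity: total = 18.

#E(F_23) = 18


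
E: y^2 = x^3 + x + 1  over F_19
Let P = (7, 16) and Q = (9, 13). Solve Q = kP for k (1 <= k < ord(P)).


Enumerate multiples of P until we hit Q = (9, 13):
  1P = (7, 16)
  2P = (16, 16)
  3P = (15, 3)
  4P = (13, 8)
  5P = (5, 13)
  6P = (14, 2)
  7P = (2, 12)
  8P = (0, 1)
  9P = (10, 2)
  10P = (9, 6)
  11P = (9, 13)
Match found at i = 11.

k = 11


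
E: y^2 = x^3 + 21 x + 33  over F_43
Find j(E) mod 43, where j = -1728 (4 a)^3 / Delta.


Delta = -16(4 a^3 + 27 b^2) mod 43 = 23
-1728 * (4 a)^3 = -1728 * (4*21)^3 mod 43 = 21
j = 21 * 23^(-1) mod 43 = 14

j = 14 (mod 43)


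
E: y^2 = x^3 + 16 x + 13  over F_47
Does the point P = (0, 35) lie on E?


Check whether y^2 = x^3 + 16 x + 13 (mod 47) for (x, y) = (0, 35).
LHS: y^2 = 35^2 mod 47 = 3
RHS: x^3 + 16 x + 13 = 0^3 + 16*0 + 13 mod 47 = 13
LHS != RHS

No, not on the curve


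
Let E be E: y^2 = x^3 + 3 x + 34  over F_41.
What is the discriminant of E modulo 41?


4 a^3 + 27 b^2 = 4*3^3 + 27*34^2 = 108 + 31212 = 31320
Delta = -16 * (31320) = -501120
Delta mod 41 = 23

Delta = 23 (mod 41)


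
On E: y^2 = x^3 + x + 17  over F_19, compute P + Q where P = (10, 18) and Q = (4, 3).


P != Q, so use the chord formula.
s = (y2 - y1) / (x2 - x1) = (4) / (13) mod 19 = 12
x3 = s^2 - x1 - x2 mod 19 = 12^2 - 10 - 4 = 16
y3 = s (x1 - x3) - y1 mod 19 = 12 * (10 - 16) - 18 = 5

P + Q = (16, 5)


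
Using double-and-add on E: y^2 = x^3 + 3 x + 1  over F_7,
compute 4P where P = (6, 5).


k = 4 = 100_2 (binary, LSB first: 001)
Double-and-add from P = (6, 5):
  bit 0 = 0: acc unchanged = O
  bit 1 = 0: acc unchanged = O
  bit 2 = 1: acc = O + (6, 5) = (6, 5)

4P = (6, 5)


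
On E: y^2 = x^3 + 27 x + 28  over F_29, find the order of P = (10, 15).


Compute successive multiples of P until we hit O:
  1P = (10, 15)
  2P = (15, 3)
  3P = (26, 6)
  4P = (0, 12)
  5P = (13, 16)
  6P = (19, 11)
  7P = (7, 3)
  8P = (28, 0)
  ... (continuing to 16P)
  16P = O

ord(P) = 16


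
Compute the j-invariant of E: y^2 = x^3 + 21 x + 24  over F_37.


Delta = -16(4 a^3 + 27 b^2) mod 37 = 29
-1728 * (4 a)^3 = -1728 * (4*21)^3 mod 37 = 11
j = 11 * 29^(-1) mod 37 = 31

j = 31 (mod 37)


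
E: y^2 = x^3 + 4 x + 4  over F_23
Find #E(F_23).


For each x in F_23, count y with y^2 = x^3 + 4 x + 4 mod 23:
  x = 0: RHS = 4, y in [2, 21]  -> 2 point(s)
  x = 1: RHS = 9, y in [3, 20]  -> 2 point(s)
  x = 10: RHS = 9, y in [3, 20]  -> 2 point(s)
  x = 12: RHS = 9, y in [3, 20]  -> 2 point(s)
  x = 15: RHS = 12, y in [9, 14]  -> 2 point(s)
  x = 16: RHS = 1, y in [1, 22]  -> 2 point(s)
  x = 19: RHS = 16, y in [4, 19]  -> 2 point(s)
Affine points: 14. Add the point at infinity: total = 15.

#E(F_23) = 15


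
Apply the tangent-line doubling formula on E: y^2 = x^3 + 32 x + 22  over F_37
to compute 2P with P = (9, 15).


Doubling: s = (3 x1^2 + a) / (2 y1)
s = (3*9^2 + 32) / (2*15) mod 37 = 3
x3 = s^2 - 2 x1 mod 37 = 3^2 - 2*9 = 28
y3 = s (x1 - x3) - y1 mod 37 = 3 * (9 - 28) - 15 = 2

2P = (28, 2)


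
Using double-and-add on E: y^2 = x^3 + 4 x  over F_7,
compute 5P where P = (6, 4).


k = 5 = 101_2 (binary, LSB first: 101)
Double-and-add from P = (6, 4):
  bit 0 = 1: acc = O + (6, 4) = (6, 4)
  bit 1 = 0: acc unchanged = (6, 4)
  bit 2 = 1: acc = (6, 4) + (0, 0) = (3, 5)

5P = (3, 5)


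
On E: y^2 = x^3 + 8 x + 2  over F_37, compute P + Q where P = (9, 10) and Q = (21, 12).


P != Q, so use the chord formula.
s = (y2 - y1) / (x2 - x1) = (2) / (12) mod 37 = 31
x3 = s^2 - x1 - x2 mod 37 = 31^2 - 9 - 21 = 6
y3 = s (x1 - x3) - y1 mod 37 = 31 * (9 - 6) - 10 = 9

P + Q = (6, 9)


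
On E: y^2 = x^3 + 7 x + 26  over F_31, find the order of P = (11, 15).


Compute successive multiples of P until we hit O:
  1P = (11, 15)
  2P = (13, 12)
  3P = (17, 25)
  4P = (23, 27)
  5P = (29, 29)
  6P = (5, 0)
  7P = (29, 2)
  8P = (23, 4)
  ... (continuing to 12P)
  12P = O

ord(P) = 12


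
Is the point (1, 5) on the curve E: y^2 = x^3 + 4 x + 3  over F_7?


Check whether y^2 = x^3 + 4 x + 3 (mod 7) for (x, y) = (1, 5).
LHS: y^2 = 5^2 mod 7 = 4
RHS: x^3 + 4 x + 3 = 1^3 + 4*1 + 3 mod 7 = 1
LHS != RHS

No, not on the curve


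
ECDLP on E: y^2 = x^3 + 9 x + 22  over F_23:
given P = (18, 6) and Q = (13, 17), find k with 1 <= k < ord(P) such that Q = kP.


Enumerate multiples of P until we hit Q = (13, 17):
  1P = (18, 6)
  2P = (13, 6)
  3P = (15, 17)
  4P = (6, 19)
  5P = (8, 10)
  6P = (22, 14)
  7P = (10, 10)
  8P = (1, 20)
  9P = (12, 8)
  10P = (11, 7)
  11P = (2, 18)
  12P = (5, 13)
  13P = (9, 21)
  14P = (9, 2)
  15P = (5, 10)
  16P = (2, 5)
  17P = (11, 16)
  18P = (12, 15)
  19P = (1, 3)
  20P = (10, 13)
  21P = (22, 9)
  22P = (8, 13)
  23P = (6, 4)
  24P = (15, 6)
  25P = (13, 17)
Match found at i = 25.

k = 25


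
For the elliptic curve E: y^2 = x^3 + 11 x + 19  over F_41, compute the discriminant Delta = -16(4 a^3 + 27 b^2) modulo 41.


4 a^3 + 27 b^2 = 4*11^3 + 27*19^2 = 5324 + 9747 = 15071
Delta = -16 * (15071) = -241136
Delta mod 41 = 26

Delta = 26 (mod 41)


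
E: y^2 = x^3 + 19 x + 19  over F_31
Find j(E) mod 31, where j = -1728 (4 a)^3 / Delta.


Delta = -16(4 a^3 + 27 b^2) mod 31 = 24
-1728 * (4 a)^3 = -1728 * (4*19)^3 mod 31 = 4
j = 4 * 24^(-1) mod 31 = 26

j = 26 (mod 31)


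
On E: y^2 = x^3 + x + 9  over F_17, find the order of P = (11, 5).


Compute successive multiples of P until we hit O:
  1P = (11, 5)
  2P = (13, 14)
  3P = (9, 4)
  4P = (10, 4)
  5P = (14, 9)
  6P = (7, 6)
  7P = (15, 13)
  8P = (12, 10)
  ... (continuing to 25P)
  25P = O

ord(P) = 25


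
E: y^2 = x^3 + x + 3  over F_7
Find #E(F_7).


For each x in F_7, count y with y^2 = x^3 + 1 x + 3 mod 7:
  x = 4: RHS = 1, y in [1, 6]  -> 2 point(s)
  x = 5: RHS = 0, y in [0]  -> 1 point(s)
  x = 6: RHS = 1, y in [1, 6]  -> 2 point(s)
Affine points: 5. Add the point at infinity: total = 6.

#E(F_7) = 6


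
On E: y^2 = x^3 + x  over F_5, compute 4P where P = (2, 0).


k = 4 = 100_2 (binary, LSB first: 001)
Double-and-add from P = (2, 0):
  bit 0 = 0: acc unchanged = O
  bit 1 = 0: acc unchanged = O
  bit 2 = 1: acc = O + O = O

4P = O


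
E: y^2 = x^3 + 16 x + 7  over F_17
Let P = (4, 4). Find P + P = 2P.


Doubling: s = (3 x1^2 + a) / (2 y1)
s = (3*4^2 + 16) / (2*4) mod 17 = 8
x3 = s^2 - 2 x1 mod 17 = 8^2 - 2*4 = 5
y3 = s (x1 - x3) - y1 mod 17 = 8 * (4 - 5) - 4 = 5

2P = (5, 5)


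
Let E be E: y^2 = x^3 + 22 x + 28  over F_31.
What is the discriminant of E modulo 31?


4 a^3 + 27 b^2 = 4*22^3 + 27*28^2 = 42592 + 21168 = 63760
Delta = -16 * (63760) = -1020160
Delta mod 31 = 19

Delta = 19 (mod 31)


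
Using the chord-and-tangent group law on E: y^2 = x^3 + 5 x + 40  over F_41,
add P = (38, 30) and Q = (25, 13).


P != Q, so use the chord formula.
s = (y2 - y1) / (x2 - x1) = (24) / (28) mod 41 = 36
x3 = s^2 - x1 - x2 mod 41 = 36^2 - 38 - 25 = 3
y3 = s (x1 - x3) - y1 mod 41 = 36 * (38 - 3) - 30 = 0

P + Q = (3, 0)


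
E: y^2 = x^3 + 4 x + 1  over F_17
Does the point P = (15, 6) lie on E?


Check whether y^2 = x^3 + 4 x + 1 (mod 17) for (x, y) = (15, 6).
LHS: y^2 = 6^2 mod 17 = 2
RHS: x^3 + 4 x + 1 = 15^3 + 4*15 + 1 mod 17 = 2
LHS = RHS

Yes, on the curve


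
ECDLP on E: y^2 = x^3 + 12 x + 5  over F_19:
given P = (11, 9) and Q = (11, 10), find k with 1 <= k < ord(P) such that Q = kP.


Enumerate multiples of P until we hit Q = (11, 10):
  1P = (11, 9)
  2P = (3, 12)
  3P = (9, 14)
  4P = (10, 17)
  5P = (5, 0)
  6P = (10, 2)
  7P = (9, 5)
  8P = (3, 7)
  9P = (11, 10)
Match found at i = 9.

k = 9


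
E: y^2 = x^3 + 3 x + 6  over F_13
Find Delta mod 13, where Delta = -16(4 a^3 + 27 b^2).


4 a^3 + 27 b^2 = 4*3^3 + 27*6^2 = 108 + 972 = 1080
Delta = -16 * (1080) = -17280
Delta mod 13 = 10

Delta = 10 (mod 13)


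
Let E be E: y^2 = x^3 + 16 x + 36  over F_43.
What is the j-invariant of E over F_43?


Delta = -16(4 a^3 + 27 b^2) mod 43 = 15
-1728 * (4 a)^3 = -1728 * (4*16)^3 mod 43 = 1
j = 1 * 15^(-1) mod 43 = 23

j = 23 (mod 43)


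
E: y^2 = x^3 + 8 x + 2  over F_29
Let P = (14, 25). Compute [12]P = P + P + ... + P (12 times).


k = 12 = 1100_2 (binary, LSB first: 0011)
Double-and-add from P = (14, 25):
  bit 0 = 0: acc unchanged = O
  bit 1 = 0: acc unchanged = O
  bit 2 = 1: acc = O + (6, 18) = (6, 18)
  bit 3 = 1: acc = (6, 18) + (17, 11) = (10, 3)

12P = (10, 3)


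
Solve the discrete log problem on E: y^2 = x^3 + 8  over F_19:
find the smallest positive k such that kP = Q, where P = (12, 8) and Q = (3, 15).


Enumerate multiples of P until we hit Q = (3, 15):
  1P = (12, 8)
  2P = (2, 15)
  3P = (11, 16)
  4P = (3, 15)
Match found at i = 4.

k = 4


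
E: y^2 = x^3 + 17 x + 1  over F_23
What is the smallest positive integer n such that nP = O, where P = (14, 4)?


Compute successive multiples of P until we hit O:
  1P = (14, 4)
  2P = (22, 12)
  3P = (11, 22)
  4P = (11, 1)
  5P = (22, 11)
  6P = (14, 19)
  7P = O

ord(P) = 7


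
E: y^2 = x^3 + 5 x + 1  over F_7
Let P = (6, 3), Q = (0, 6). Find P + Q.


P != Q, so use the chord formula.
s = (y2 - y1) / (x2 - x1) = (3) / (1) mod 7 = 3
x3 = s^2 - x1 - x2 mod 7 = 3^2 - 6 - 0 = 3
y3 = s (x1 - x3) - y1 mod 7 = 3 * (6 - 3) - 3 = 6

P + Q = (3, 6)


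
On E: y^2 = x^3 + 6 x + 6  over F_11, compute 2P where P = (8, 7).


Doubling: s = (3 x1^2 + a) / (2 y1)
s = (3*8^2 + 6) / (2*7) mod 11 = 0
x3 = s^2 - 2 x1 mod 11 = 0^2 - 2*8 = 6
y3 = s (x1 - x3) - y1 mod 11 = 0 * (8 - 6) - 7 = 4

2P = (6, 4)


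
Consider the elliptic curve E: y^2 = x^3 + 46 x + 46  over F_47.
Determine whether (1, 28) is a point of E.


Check whether y^2 = x^3 + 46 x + 46 (mod 47) for (x, y) = (1, 28).
LHS: y^2 = 28^2 mod 47 = 32
RHS: x^3 + 46 x + 46 = 1^3 + 46*1 + 46 mod 47 = 46
LHS != RHS

No, not on the curve


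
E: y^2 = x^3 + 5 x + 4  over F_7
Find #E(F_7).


For each x in F_7, count y with y^2 = x^3 + 5 x + 4 mod 7:
  x = 0: RHS = 4, y in [2, 5]  -> 2 point(s)
  x = 2: RHS = 1, y in [1, 6]  -> 2 point(s)
  x = 3: RHS = 4, y in [2, 5]  -> 2 point(s)
  x = 4: RHS = 4, y in [2, 5]  -> 2 point(s)
  x = 5: RHS = 0, y in [0]  -> 1 point(s)
Affine points: 9. Add the point at infinity: total = 10.

#E(F_7) = 10


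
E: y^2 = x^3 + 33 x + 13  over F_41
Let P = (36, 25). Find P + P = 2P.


Doubling: s = (3 x1^2 + a) / (2 y1)
s = (3*36^2 + 33) / (2*25) mod 41 = 12
x3 = s^2 - 2 x1 mod 41 = 12^2 - 2*36 = 31
y3 = s (x1 - x3) - y1 mod 41 = 12 * (36 - 31) - 25 = 35

2P = (31, 35)


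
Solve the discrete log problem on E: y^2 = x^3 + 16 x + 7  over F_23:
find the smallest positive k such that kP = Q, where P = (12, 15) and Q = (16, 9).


Enumerate multiples of P until we hit Q = (16, 9):
  1P = (12, 15)
  2P = (1, 22)
  3P = (22, 6)
  4P = (2, 22)
  5P = (18, 3)
  6P = (20, 1)
  7P = (7, 5)
  8P = (8, 16)
  9P = (16, 9)
Match found at i = 9.

k = 9


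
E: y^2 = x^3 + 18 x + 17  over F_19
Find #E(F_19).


For each x in F_19, count y with y^2 = x^3 + 18 x + 17 mod 19:
  x = 0: RHS = 17, y in [6, 13]  -> 2 point(s)
  x = 1: RHS = 17, y in [6, 13]  -> 2 point(s)
  x = 2: RHS = 4, y in [2, 17]  -> 2 point(s)
  x = 4: RHS = 1, y in [1, 18]  -> 2 point(s)
  x = 5: RHS = 4, y in [2, 17]  -> 2 point(s)
  x = 7: RHS = 11, y in [7, 12]  -> 2 point(s)
  x = 10: RHS = 0, y in [0]  -> 1 point(s)
  x = 11: RHS = 7, y in [8, 11]  -> 2 point(s)
  x = 12: RHS = 4, y in [2, 17]  -> 2 point(s)
  x = 13: RHS = 16, y in [4, 15]  -> 2 point(s)
  x = 14: RHS = 11, y in [7, 12]  -> 2 point(s)
  x = 17: RHS = 11, y in [7, 12]  -> 2 point(s)
  x = 18: RHS = 17, y in [6, 13]  -> 2 point(s)
Affine points: 25. Add the point at infinity: total = 26.

#E(F_19) = 26


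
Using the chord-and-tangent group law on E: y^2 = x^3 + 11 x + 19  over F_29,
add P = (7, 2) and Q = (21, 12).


P != Q, so use the chord formula.
s = (y2 - y1) / (x2 - x1) = (10) / (14) mod 29 = 9
x3 = s^2 - x1 - x2 mod 29 = 9^2 - 7 - 21 = 24
y3 = s (x1 - x3) - y1 mod 29 = 9 * (7 - 24) - 2 = 19

P + Q = (24, 19)


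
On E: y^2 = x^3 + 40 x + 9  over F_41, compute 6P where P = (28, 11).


k = 6 = 110_2 (binary, LSB first: 011)
Double-and-add from P = (28, 11):
  bit 0 = 0: acc unchanged = O
  bit 1 = 1: acc = O + (22, 4) = (22, 4)
  bit 2 = 1: acc = (22, 4) + (1, 38) = (9, 14)

6P = (9, 14)


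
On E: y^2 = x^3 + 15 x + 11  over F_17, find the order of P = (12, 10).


Compute successive multiples of P until we hit O:
  1P = (12, 10)
  2P = (9, 12)
  3P = (4, 13)
  4P = (3, 10)
  5P = (2, 7)
  6P = (7, 0)
  7P = (2, 10)
  8P = (3, 7)
  ... (continuing to 12P)
  12P = O

ord(P) = 12


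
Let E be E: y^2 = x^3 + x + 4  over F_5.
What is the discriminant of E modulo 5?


4 a^3 + 27 b^2 = 4*1^3 + 27*4^2 = 4 + 432 = 436
Delta = -16 * (436) = -6976
Delta mod 5 = 4

Delta = 4 (mod 5)


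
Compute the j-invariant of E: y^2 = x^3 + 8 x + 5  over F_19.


Delta = -16(4 a^3 + 27 b^2) mod 19 = 18
-1728 * (4 a)^3 = -1728 * (4*8)^3 mod 19 = 12
j = 12 * 18^(-1) mod 19 = 7

j = 7 (mod 19)


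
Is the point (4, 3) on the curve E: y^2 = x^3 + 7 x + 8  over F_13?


Check whether y^2 = x^3 + 7 x + 8 (mod 13) for (x, y) = (4, 3).
LHS: y^2 = 3^2 mod 13 = 9
RHS: x^3 + 7 x + 8 = 4^3 + 7*4 + 8 mod 13 = 9
LHS = RHS

Yes, on the curve


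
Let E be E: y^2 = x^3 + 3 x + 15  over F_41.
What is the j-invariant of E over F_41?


Delta = -16(4 a^3 + 27 b^2) mod 41 = 5
-1728 * (4 a)^3 = -1728 * (4*3)^3 mod 41 = 5
j = 5 * 5^(-1) mod 41 = 1

j = 1 (mod 41)


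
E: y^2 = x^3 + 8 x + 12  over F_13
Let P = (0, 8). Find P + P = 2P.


Doubling: s = (3 x1^2 + a) / (2 y1)
s = (3*0^2 + 8) / (2*8) mod 13 = 7
x3 = s^2 - 2 x1 mod 13 = 7^2 - 2*0 = 10
y3 = s (x1 - x3) - y1 mod 13 = 7 * (0 - 10) - 8 = 0

2P = (10, 0)


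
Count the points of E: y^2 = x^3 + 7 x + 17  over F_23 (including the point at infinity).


For each x in F_23, count y with y^2 = x^3 + 7 x + 17 mod 23:
  x = 1: RHS = 2, y in [5, 18]  -> 2 point(s)
  x = 2: RHS = 16, y in [4, 19]  -> 2 point(s)
  x = 5: RHS = 16, y in [4, 19]  -> 2 point(s)
  x = 7: RHS = 18, y in [8, 15]  -> 2 point(s)
  x = 9: RHS = 4, y in [2, 21]  -> 2 point(s)
  x = 10: RHS = 6, y in [11, 12]  -> 2 point(s)
  x = 12: RHS = 12, y in [9, 14]  -> 2 point(s)
  x = 15: RHS = 1, y in [1, 22]  -> 2 point(s)
  x = 16: RHS = 16, y in [4, 19]  -> 2 point(s)
  x = 17: RHS = 12, y in [9, 14]  -> 2 point(s)
  x = 18: RHS = 18, y in [8, 15]  -> 2 point(s)
  x = 21: RHS = 18, y in [8, 15]  -> 2 point(s)
  x = 22: RHS = 9, y in [3, 20]  -> 2 point(s)
Affine points: 26. Add the point at infinity: total = 27.

#E(F_23) = 27


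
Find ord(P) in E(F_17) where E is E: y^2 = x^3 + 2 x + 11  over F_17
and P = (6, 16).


Compute successive multiples of P until we hit O:
  1P = (6, 16)
  2P = (4, 10)
  3P = (16, 5)
  4P = (11, 15)
  5P = (15, 13)
  6P = (15, 4)
  7P = (11, 2)
  8P = (16, 12)
  ... (continuing to 11P)
  11P = O

ord(P) = 11


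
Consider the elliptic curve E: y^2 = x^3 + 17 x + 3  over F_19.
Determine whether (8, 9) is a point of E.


Check whether y^2 = x^3 + 17 x + 3 (mod 19) for (x, y) = (8, 9).
LHS: y^2 = 9^2 mod 19 = 5
RHS: x^3 + 17 x + 3 = 8^3 + 17*8 + 3 mod 19 = 5
LHS = RHS

Yes, on the curve


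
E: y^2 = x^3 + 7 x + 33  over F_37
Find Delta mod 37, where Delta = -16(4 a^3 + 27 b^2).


4 a^3 + 27 b^2 = 4*7^3 + 27*33^2 = 1372 + 29403 = 30775
Delta = -16 * (30775) = -492400
Delta mod 37 = 33

Delta = 33 (mod 37)


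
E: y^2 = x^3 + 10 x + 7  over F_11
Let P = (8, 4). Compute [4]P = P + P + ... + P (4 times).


k = 4 = 100_2 (binary, LSB first: 001)
Double-and-add from P = (8, 4):
  bit 0 = 0: acc unchanged = O
  bit 1 = 0: acc unchanged = O
  bit 2 = 1: acc = O + (4, 10) = (4, 10)

4P = (4, 10)


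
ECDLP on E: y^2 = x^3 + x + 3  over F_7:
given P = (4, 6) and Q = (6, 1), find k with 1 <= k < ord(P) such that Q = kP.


Enumerate multiples of P until we hit Q = (6, 1):
  1P = (4, 6)
  2P = (6, 1)
Match found at i = 2.

k = 2


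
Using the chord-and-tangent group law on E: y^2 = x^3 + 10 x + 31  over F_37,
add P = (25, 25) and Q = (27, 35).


P != Q, so use the chord formula.
s = (y2 - y1) / (x2 - x1) = (10) / (2) mod 37 = 5
x3 = s^2 - x1 - x2 mod 37 = 5^2 - 25 - 27 = 10
y3 = s (x1 - x3) - y1 mod 37 = 5 * (25 - 10) - 25 = 13

P + Q = (10, 13)


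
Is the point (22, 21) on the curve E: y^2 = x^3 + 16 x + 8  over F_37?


Check whether y^2 = x^3 + 16 x + 8 (mod 37) for (x, y) = (22, 21).
LHS: y^2 = 21^2 mod 37 = 34
RHS: x^3 + 16 x + 8 = 22^3 + 16*22 + 8 mod 37 = 19
LHS != RHS

No, not on the curve


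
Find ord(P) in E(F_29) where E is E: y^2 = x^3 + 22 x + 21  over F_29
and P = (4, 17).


Compute successive multiples of P until we hit O:
  1P = (4, 17)
  2P = (14, 17)
  3P = (11, 12)
  4P = (8, 19)
  5P = (10, 9)
  6P = (20, 14)
  7P = (9, 22)
  8P = (17, 28)
  ... (continuing to 22P)
  22P = O

ord(P) = 22


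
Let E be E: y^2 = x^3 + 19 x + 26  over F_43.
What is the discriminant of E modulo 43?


4 a^3 + 27 b^2 = 4*19^3 + 27*26^2 = 27436 + 18252 = 45688
Delta = -16 * (45688) = -731008
Delta mod 43 = 35

Delta = 35 (mod 43)


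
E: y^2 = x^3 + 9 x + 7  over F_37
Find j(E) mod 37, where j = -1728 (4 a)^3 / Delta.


Delta = -16(4 a^3 + 27 b^2) mod 37 = 34
-1728 * (4 a)^3 = -1728 * (4*9)^3 mod 37 = 26
j = 26 * 34^(-1) mod 37 = 16

j = 16 (mod 37)


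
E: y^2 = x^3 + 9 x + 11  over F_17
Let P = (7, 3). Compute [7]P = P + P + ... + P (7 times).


k = 7 = 111_2 (binary, LSB first: 111)
Double-and-add from P = (7, 3):
  bit 0 = 1: acc = O + (7, 3) = (7, 3)
  bit 1 = 1: acc = (7, 3) + (16, 1) = (10, 9)
  bit 2 = 1: acc = (10, 9) + (4, 3) = (4, 14)

7P = (4, 14)


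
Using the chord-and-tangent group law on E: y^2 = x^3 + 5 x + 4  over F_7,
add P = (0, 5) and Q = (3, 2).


P != Q, so use the chord formula.
s = (y2 - y1) / (x2 - x1) = (4) / (3) mod 7 = 6
x3 = s^2 - x1 - x2 mod 7 = 6^2 - 0 - 3 = 5
y3 = s (x1 - x3) - y1 mod 7 = 6 * (0 - 5) - 5 = 0

P + Q = (5, 0)


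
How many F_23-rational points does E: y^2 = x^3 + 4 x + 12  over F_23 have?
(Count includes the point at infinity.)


For each x in F_23, count y with y^2 = x^3 + 4 x + 12 mod 23:
  x = 0: RHS = 12, y in [9, 14]  -> 2 point(s)
  x = 4: RHS = 0, y in [0]  -> 1 point(s)
  x = 8: RHS = 4, y in [2, 21]  -> 2 point(s)
  x = 9: RHS = 18, y in [8, 15]  -> 2 point(s)
  x = 14: RHS = 6, y in [11, 12]  -> 2 point(s)
  x = 16: RHS = 9, y in [3, 20]  -> 2 point(s)
  x = 17: RHS = 2, y in [5, 18]  -> 2 point(s)
  x = 19: RHS = 1, y in [1, 22]  -> 2 point(s)
Affine points: 15. Add the point at infinity: total = 16.

#E(F_23) = 16


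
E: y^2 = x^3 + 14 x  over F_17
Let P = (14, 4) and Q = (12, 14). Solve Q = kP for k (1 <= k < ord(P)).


Enumerate multiples of P until we hit Q = (12, 14):
  1P = (14, 4)
  2P = (15, 10)
  3P = (7, 4)
  4P = (13, 13)
  5P = (3, 16)
  6P = (4, 16)
  7P = (12, 14)
Match found at i = 7.

k = 7


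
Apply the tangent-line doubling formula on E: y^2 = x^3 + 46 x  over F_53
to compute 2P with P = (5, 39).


Doubling: s = (3 x1^2 + a) / (2 y1)
s = (3*5^2 + 46) / (2*39) mod 53 = 43
x3 = s^2 - 2 x1 mod 53 = 43^2 - 2*5 = 37
y3 = s (x1 - x3) - y1 mod 53 = 43 * (5 - 37) - 39 = 16

2P = (37, 16)


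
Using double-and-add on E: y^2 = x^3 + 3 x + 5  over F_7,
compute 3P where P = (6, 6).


k = 3 = 11_2 (binary, LSB first: 11)
Double-and-add from P = (6, 6):
  bit 0 = 1: acc = O + (6, 6) = (6, 6)
  bit 1 = 1: acc = (6, 6) + (4, 2) = (1, 4)

3P = (1, 4)


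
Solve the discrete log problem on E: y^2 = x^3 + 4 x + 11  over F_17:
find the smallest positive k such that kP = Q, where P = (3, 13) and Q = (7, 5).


Enumerate multiples of P until we hit Q = (7, 5):
  1P = (3, 13)
  2P = (13, 13)
  3P = (1, 4)
  4P = (12, 6)
  5P = (11, 14)
  6P = (7, 12)
  7P = (6, 9)
  8P = (6, 8)
  9P = (7, 5)
Match found at i = 9.

k = 9


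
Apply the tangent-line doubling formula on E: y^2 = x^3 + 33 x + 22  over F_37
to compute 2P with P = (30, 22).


Doubling: s = (3 x1^2 + a) / (2 y1)
s = (3*30^2 + 33) / (2*22) mod 37 = 31
x3 = s^2 - 2 x1 mod 37 = 31^2 - 2*30 = 13
y3 = s (x1 - x3) - y1 mod 37 = 31 * (30 - 13) - 22 = 24

2P = (13, 24)


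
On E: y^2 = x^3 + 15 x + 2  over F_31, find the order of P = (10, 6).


Compute successive multiples of P until we hit O:
  1P = (10, 6)
  2P = (20, 26)
  3P = (5, 4)
  4P = (5, 27)
  5P = (20, 5)
  6P = (10, 25)
  7P = O

ord(P) = 7


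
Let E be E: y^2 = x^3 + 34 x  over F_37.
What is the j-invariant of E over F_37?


Delta = -16(4 a^3 + 27 b^2) mod 37 = 26
-1728 * (4 a)^3 = -1728 * (4*34)^3 mod 37 = 10
j = 10 * 26^(-1) mod 37 = 26

j = 26 (mod 37)


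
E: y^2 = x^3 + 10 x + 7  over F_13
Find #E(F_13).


For each x in F_13, count y with y^2 = x^3 + 10 x + 7 mod 13:
  x = 2: RHS = 9, y in [3, 10]  -> 2 point(s)
  x = 3: RHS = 12, y in [5, 8]  -> 2 point(s)
  x = 5: RHS = 0, y in [0]  -> 1 point(s)
  x = 6: RHS = 10, y in [6, 7]  -> 2 point(s)
  x = 7: RHS = 4, y in [2, 11]  -> 2 point(s)
  x = 8: RHS = 1, y in [1, 12]  -> 2 point(s)
  x = 12: RHS = 9, y in [3, 10]  -> 2 point(s)
Affine points: 13. Add the point at infinity: total = 14.

#E(F_13) = 14


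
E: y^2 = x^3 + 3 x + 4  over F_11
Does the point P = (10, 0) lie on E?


Check whether y^2 = x^3 + 3 x + 4 (mod 11) for (x, y) = (10, 0).
LHS: y^2 = 0^2 mod 11 = 0
RHS: x^3 + 3 x + 4 = 10^3 + 3*10 + 4 mod 11 = 0
LHS = RHS

Yes, on the curve


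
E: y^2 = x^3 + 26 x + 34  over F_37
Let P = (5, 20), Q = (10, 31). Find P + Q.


P != Q, so use the chord formula.
s = (y2 - y1) / (x2 - x1) = (11) / (5) mod 37 = 17
x3 = s^2 - x1 - x2 mod 37 = 17^2 - 5 - 10 = 15
y3 = s (x1 - x3) - y1 mod 37 = 17 * (5 - 15) - 20 = 32

P + Q = (15, 32)


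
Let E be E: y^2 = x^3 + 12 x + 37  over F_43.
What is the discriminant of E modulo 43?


4 a^3 + 27 b^2 = 4*12^3 + 27*37^2 = 6912 + 36963 = 43875
Delta = -16 * (43875) = -702000
Delta mod 43 = 18

Delta = 18 (mod 43)


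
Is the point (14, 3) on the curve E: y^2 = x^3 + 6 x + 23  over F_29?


Check whether y^2 = x^3 + 6 x + 23 (mod 29) for (x, y) = (14, 3).
LHS: y^2 = 3^2 mod 29 = 9
RHS: x^3 + 6 x + 23 = 14^3 + 6*14 + 23 mod 29 = 9
LHS = RHS

Yes, on the curve


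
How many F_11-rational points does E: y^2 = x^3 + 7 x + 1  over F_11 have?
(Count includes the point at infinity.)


For each x in F_11, count y with y^2 = x^3 + 7 x + 1 mod 11:
  x = 0: RHS = 1, y in [1, 10]  -> 2 point(s)
  x = 1: RHS = 9, y in [3, 8]  -> 2 point(s)
  x = 2: RHS = 1, y in [1, 10]  -> 2 point(s)
  x = 3: RHS = 5, y in [4, 7]  -> 2 point(s)
  x = 4: RHS = 5, y in [4, 7]  -> 2 point(s)
  x = 9: RHS = 1, y in [1, 10]  -> 2 point(s)
  x = 10: RHS = 4, y in [2, 9]  -> 2 point(s)
Affine points: 14. Add the point at infinity: total = 15.

#E(F_11) = 15


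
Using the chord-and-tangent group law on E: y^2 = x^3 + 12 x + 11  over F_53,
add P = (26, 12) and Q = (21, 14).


P != Q, so use the chord formula.
s = (y2 - y1) / (x2 - x1) = (2) / (48) mod 53 = 42
x3 = s^2 - x1 - x2 mod 53 = 42^2 - 26 - 21 = 21
y3 = s (x1 - x3) - y1 mod 53 = 42 * (26 - 21) - 12 = 39

P + Q = (21, 39)


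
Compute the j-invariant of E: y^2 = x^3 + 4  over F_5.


Delta = -16(4 a^3 + 27 b^2) mod 5 = 3
-1728 * (4 a)^3 = -1728 * (4*0)^3 mod 5 = 0
j = 0 * 3^(-1) mod 5 = 0

j = 0 (mod 5)


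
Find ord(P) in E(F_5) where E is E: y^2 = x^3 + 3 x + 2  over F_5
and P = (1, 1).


Compute successive multiples of P until we hit O:
  1P = (1, 1)
  2P = (2, 1)
  3P = (2, 4)
  4P = (1, 4)
  5P = O

ord(P) = 5


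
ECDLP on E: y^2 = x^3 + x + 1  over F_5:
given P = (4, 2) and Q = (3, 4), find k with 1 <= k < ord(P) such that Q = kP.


Enumerate multiples of P until we hit Q = (3, 4):
  1P = (4, 2)
  2P = (3, 4)
Match found at i = 2.

k = 2


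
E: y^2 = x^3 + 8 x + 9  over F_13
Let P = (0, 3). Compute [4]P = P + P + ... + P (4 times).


k = 4 = 100_2 (binary, LSB first: 001)
Double-and-add from P = (0, 3):
  bit 0 = 0: acc unchanged = O
  bit 1 = 0: acc unchanged = O
  bit 2 = 1: acc = O + (9, 2) = (9, 2)

4P = (9, 2)


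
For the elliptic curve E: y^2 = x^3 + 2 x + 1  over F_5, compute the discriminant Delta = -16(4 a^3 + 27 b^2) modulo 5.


4 a^3 + 27 b^2 = 4*2^3 + 27*1^2 = 32 + 27 = 59
Delta = -16 * (59) = -944
Delta mod 5 = 1

Delta = 1 (mod 5)


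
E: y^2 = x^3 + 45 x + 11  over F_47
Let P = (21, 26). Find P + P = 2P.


Doubling: s = (3 x1^2 + a) / (2 y1)
s = (3*21^2 + 45) / (2*26) mod 47 = 1
x3 = s^2 - 2 x1 mod 47 = 1^2 - 2*21 = 6
y3 = s (x1 - x3) - y1 mod 47 = 1 * (21 - 6) - 26 = 36

2P = (6, 36)


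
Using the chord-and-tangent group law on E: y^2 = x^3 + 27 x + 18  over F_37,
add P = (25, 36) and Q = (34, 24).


P != Q, so use the chord formula.
s = (y2 - y1) / (x2 - x1) = (25) / (9) mod 37 = 11
x3 = s^2 - x1 - x2 mod 37 = 11^2 - 25 - 34 = 25
y3 = s (x1 - x3) - y1 mod 37 = 11 * (25 - 25) - 36 = 1

P + Q = (25, 1)


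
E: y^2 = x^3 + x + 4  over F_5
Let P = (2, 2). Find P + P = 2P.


Doubling: s = (3 x1^2 + a) / (2 y1)
s = (3*2^2 + 1) / (2*2) mod 5 = 2
x3 = s^2 - 2 x1 mod 5 = 2^2 - 2*2 = 0
y3 = s (x1 - x3) - y1 mod 5 = 2 * (2 - 0) - 2 = 2

2P = (0, 2)


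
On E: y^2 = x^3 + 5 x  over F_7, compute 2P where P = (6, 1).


k = 2 = 10_2 (binary, LSB first: 01)
Double-and-add from P = (6, 1):
  bit 0 = 0: acc unchanged = O
  bit 1 = 1: acc = O + (4, 0) = (4, 0)

2P = (4, 0)


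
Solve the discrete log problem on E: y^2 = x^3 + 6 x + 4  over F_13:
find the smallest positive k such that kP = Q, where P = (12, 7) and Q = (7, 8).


Enumerate multiples of P until we hit Q = (7, 8):
  1P = (12, 7)
  2P = (5, 4)
  3P = (6, 3)
  4P = (7, 5)
  5P = (3, 7)
  6P = (11, 6)
  7P = (4, 1)
  8P = (0, 2)
  9P = (0, 11)
  10P = (4, 12)
  11P = (11, 7)
  12P = (3, 6)
  13P = (7, 8)
Match found at i = 13.

k = 13


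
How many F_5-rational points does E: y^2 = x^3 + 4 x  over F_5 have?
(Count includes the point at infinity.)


For each x in F_5, count y with y^2 = x^3 + 4 x + 0 mod 5:
  x = 0: RHS = 0, y in [0]  -> 1 point(s)
  x = 1: RHS = 0, y in [0]  -> 1 point(s)
  x = 2: RHS = 1, y in [1, 4]  -> 2 point(s)
  x = 3: RHS = 4, y in [2, 3]  -> 2 point(s)
  x = 4: RHS = 0, y in [0]  -> 1 point(s)
Affine points: 7. Add the point at infinity: total = 8.

#E(F_5) = 8


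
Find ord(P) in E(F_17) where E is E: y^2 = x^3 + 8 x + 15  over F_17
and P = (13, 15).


Compute successive multiples of P until we hit O:
  1P = (13, 15)
  2P = (0, 7)
  3P = (8, 9)
  4P = (9, 0)
  5P = (8, 8)
  6P = (0, 10)
  7P = (13, 2)
  8P = O

ord(P) = 8


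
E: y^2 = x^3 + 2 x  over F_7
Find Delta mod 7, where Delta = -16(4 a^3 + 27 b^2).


4 a^3 + 27 b^2 = 4*2^3 + 27*0^2 = 32 + 0 = 32
Delta = -16 * (32) = -512
Delta mod 7 = 6

Delta = 6 (mod 7)


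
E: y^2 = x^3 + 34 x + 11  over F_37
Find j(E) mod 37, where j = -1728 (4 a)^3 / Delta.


Delta = -16(4 a^3 + 27 b^2) mod 37 = 35
-1728 * (4 a)^3 = -1728 * (4*34)^3 mod 37 = 10
j = 10 * 35^(-1) mod 37 = 32

j = 32 (mod 37)


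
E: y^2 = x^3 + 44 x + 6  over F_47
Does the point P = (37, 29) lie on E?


Check whether y^2 = x^3 + 44 x + 6 (mod 47) for (x, y) = (37, 29).
LHS: y^2 = 29^2 mod 47 = 42
RHS: x^3 + 44 x + 6 = 37^3 + 44*37 + 6 mod 47 = 23
LHS != RHS

No, not on the curve


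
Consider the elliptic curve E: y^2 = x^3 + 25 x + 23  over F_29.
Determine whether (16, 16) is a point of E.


Check whether y^2 = x^3 + 25 x + 23 (mod 29) for (x, y) = (16, 16).
LHS: y^2 = 16^2 mod 29 = 24
RHS: x^3 + 25 x + 23 = 16^3 + 25*16 + 23 mod 29 = 24
LHS = RHS

Yes, on the curve


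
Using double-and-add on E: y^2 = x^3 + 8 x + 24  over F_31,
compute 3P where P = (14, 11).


k = 3 = 11_2 (binary, LSB first: 11)
Double-and-add from P = (14, 11):
  bit 0 = 1: acc = O + (14, 11) = (14, 11)
  bit 1 = 1: acc = (14, 11) + (17, 12) = (7, 12)

3P = (7, 12)


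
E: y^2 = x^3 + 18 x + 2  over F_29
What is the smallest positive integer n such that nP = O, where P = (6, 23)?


Compute successive multiples of P until we hit O:
  1P = (6, 23)
  2P = (4, 14)
  3P = (3, 5)
  4P = (27, 25)
  5P = (16, 23)
  6P = (7, 6)
  7P = (15, 14)
  8P = (9, 9)
  ... (continuing to 27P)
  27P = O

ord(P) = 27


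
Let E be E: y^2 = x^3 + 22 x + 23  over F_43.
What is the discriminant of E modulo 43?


4 a^3 + 27 b^2 = 4*22^3 + 27*23^2 = 42592 + 14283 = 56875
Delta = -16 * (56875) = -910000
Delta mod 43 = 9

Delta = 9 (mod 43)


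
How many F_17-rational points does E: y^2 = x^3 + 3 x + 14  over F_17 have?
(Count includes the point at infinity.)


For each x in F_17, count y with y^2 = x^3 + 3 x + 14 mod 17:
  x = 1: RHS = 1, y in [1, 16]  -> 2 point(s)
  x = 3: RHS = 16, y in [4, 13]  -> 2 point(s)
  x = 5: RHS = 1, y in [1, 16]  -> 2 point(s)
  x = 7: RHS = 4, y in [2, 15]  -> 2 point(s)
  x = 11: RHS = 1, y in [1, 16]  -> 2 point(s)
  x = 15: RHS = 0, y in [0]  -> 1 point(s)
Affine points: 11. Add the point at infinity: total = 12.

#E(F_17) = 12


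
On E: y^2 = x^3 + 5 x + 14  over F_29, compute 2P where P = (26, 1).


Doubling: s = (3 x1^2 + a) / (2 y1)
s = (3*26^2 + 5) / (2*1) mod 29 = 16
x3 = s^2 - 2 x1 mod 29 = 16^2 - 2*26 = 1
y3 = s (x1 - x3) - y1 mod 29 = 16 * (26 - 1) - 1 = 22

2P = (1, 22)


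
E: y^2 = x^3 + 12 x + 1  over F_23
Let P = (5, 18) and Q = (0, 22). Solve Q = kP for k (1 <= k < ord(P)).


Enumerate multiples of P until we hit Q = (0, 22):
  1P = (5, 18)
  2P = (19, 21)
  3P = (17, 9)
  4P = (3, 15)
  5P = (0, 1)
  6P = (13, 10)
  7P = (6, 6)
  8P = (18, 0)
  9P = (6, 17)
  10P = (13, 13)
  11P = (0, 22)
Match found at i = 11.

k = 11


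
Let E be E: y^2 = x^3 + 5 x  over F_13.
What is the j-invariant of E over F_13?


Delta = -16(4 a^3 + 27 b^2) mod 13 = 8
-1728 * (4 a)^3 = -1728 * (4*5)^3 mod 13 = 5
j = 5 * 8^(-1) mod 13 = 12

j = 12 (mod 13)


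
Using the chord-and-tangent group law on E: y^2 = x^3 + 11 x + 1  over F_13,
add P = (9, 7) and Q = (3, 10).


P != Q, so use the chord formula.
s = (y2 - y1) / (x2 - x1) = (3) / (7) mod 13 = 6
x3 = s^2 - x1 - x2 mod 13 = 6^2 - 9 - 3 = 11
y3 = s (x1 - x3) - y1 mod 13 = 6 * (9 - 11) - 7 = 7

P + Q = (11, 7)


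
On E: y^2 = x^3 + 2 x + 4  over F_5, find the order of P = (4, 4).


Compute successive multiples of P until we hit O:
  1P = (4, 4)
  2P = (2, 1)
  3P = (0, 2)
  4P = (0, 3)
  5P = (2, 4)
  6P = (4, 1)
  7P = O

ord(P) = 7


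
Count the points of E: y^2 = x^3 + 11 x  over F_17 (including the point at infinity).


For each x in F_17, count y with y^2 = x^3 + 11 x + 0 mod 17:
  x = 0: RHS = 0, y in [0]  -> 1 point(s)
  x = 2: RHS = 13, y in [8, 9]  -> 2 point(s)
  x = 3: RHS = 9, y in [3, 14]  -> 2 point(s)
  x = 14: RHS = 8, y in [5, 12]  -> 2 point(s)
  x = 15: RHS = 4, y in [2, 15]  -> 2 point(s)
Affine points: 9. Add the point at infinity: total = 10.

#E(F_17) = 10


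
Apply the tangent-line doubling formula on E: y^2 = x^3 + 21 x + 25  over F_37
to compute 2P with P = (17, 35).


Doubling: s = (3 x1^2 + a) / (2 y1)
s = (3*17^2 + 21) / (2*35) mod 37 = 0
x3 = s^2 - 2 x1 mod 37 = 0^2 - 2*17 = 3
y3 = s (x1 - x3) - y1 mod 37 = 0 * (17 - 3) - 35 = 2

2P = (3, 2)


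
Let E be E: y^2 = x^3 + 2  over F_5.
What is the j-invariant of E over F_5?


Delta = -16(4 a^3 + 27 b^2) mod 5 = 2
-1728 * (4 a)^3 = -1728 * (4*0)^3 mod 5 = 0
j = 0 * 2^(-1) mod 5 = 0

j = 0 (mod 5)


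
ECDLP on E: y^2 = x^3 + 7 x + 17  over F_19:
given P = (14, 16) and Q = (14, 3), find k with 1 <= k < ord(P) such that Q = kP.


Enumerate multiples of P until we hit Q = (14, 3):
  1P = (14, 16)
  2P = (11, 0)
  3P = (14, 3)
Match found at i = 3.

k = 3


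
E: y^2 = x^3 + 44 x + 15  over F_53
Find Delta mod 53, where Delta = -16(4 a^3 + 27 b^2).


4 a^3 + 27 b^2 = 4*44^3 + 27*15^2 = 340736 + 6075 = 346811
Delta = -16 * (346811) = -5548976
Delta mod 53 = 18

Delta = 18 (mod 53)


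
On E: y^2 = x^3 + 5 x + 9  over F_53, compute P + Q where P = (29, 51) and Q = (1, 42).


P != Q, so use the chord formula.
s = (y2 - y1) / (x2 - x1) = (44) / (25) mod 53 = 6
x3 = s^2 - x1 - x2 mod 53 = 6^2 - 29 - 1 = 6
y3 = s (x1 - x3) - y1 mod 53 = 6 * (29 - 6) - 51 = 34

P + Q = (6, 34)


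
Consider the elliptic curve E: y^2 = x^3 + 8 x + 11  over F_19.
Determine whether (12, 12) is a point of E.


Check whether y^2 = x^3 + 8 x + 11 (mod 19) for (x, y) = (12, 12).
LHS: y^2 = 12^2 mod 19 = 11
RHS: x^3 + 8 x + 11 = 12^3 + 8*12 + 11 mod 19 = 11
LHS = RHS

Yes, on the curve


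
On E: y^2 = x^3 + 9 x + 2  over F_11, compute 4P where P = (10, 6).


k = 4 = 100_2 (binary, LSB first: 001)
Double-and-add from P = (10, 6):
  bit 0 = 0: acc unchanged = O
  bit 1 = 0: acc unchanged = O
  bit 2 = 1: acc = O + (10, 5) = (10, 5)

4P = (10, 5)


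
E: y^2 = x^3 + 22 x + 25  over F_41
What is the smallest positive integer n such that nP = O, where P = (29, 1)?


Compute successive multiples of P until we hit O:
  1P = (29, 1)
  2P = (16, 39)
  3P = (6, 39)
  4P = (14, 17)
  5P = (19, 2)
  6P = (9, 38)
  7P = (26, 16)
  8P = (11, 32)
  ... (continuing to 54P)
  54P = O

ord(P) = 54


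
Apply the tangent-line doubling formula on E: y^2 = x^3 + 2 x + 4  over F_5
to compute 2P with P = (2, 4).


Doubling: s = (3 x1^2 + a) / (2 y1)
s = (3*2^2 + 2) / (2*4) mod 5 = 3
x3 = s^2 - 2 x1 mod 5 = 3^2 - 2*2 = 0
y3 = s (x1 - x3) - y1 mod 5 = 3 * (2 - 0) - 4 = 2

2P = (0, 2)


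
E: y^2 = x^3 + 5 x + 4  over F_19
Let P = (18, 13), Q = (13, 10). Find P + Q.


P != Q, so use the chord formula.
s = (y2 - y1) / (x2 - x1) = (16) / (14) mod 19 = 12
x3 = s^2 - x1 - x2 mod 19 = 12^2 - 18 - 13 = 18
y3 = s (x1 - x3) - y1 mod 19 = 12 * (18 - 18) - 13 = 6

P + Q = (18, 6)


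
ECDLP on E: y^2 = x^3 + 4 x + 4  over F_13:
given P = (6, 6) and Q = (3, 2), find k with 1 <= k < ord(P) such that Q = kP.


Enumerate multiples of P until we hit Q = (3, 2):
  1P = (6, 6)
  2P = (0, 11)
  3P = (3, 11)
  4P = (1, 3)
  5P = (10, 2)
  6P = (11, 12)
  7P = (12, 5)
  8P = (12, 8)
  9P = (11, 1)
  10P = (10, 11)
  11P = (1, 10)
  12P = (3, 2)
Match found at i = 12.

k = 12


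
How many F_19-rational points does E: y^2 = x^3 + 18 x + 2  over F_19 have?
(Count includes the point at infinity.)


For each x in F_19, count y with y^2 = x^3 + 18 x + 2 mod 19:
  x = 3: RHS = 7, y in [8, 11]  -> 2 point(s)
  x = 4: RHS = 5, y in [9, 10]  -> 2 point(s)
  x = 9: RHS = 0, y in [0]  -> 1 point(s)
  x = 10: RHS = 4, y in [2, 17]  -> 2 point(s)
  x = 11: RHS = 11, y in [7, 12]  -> 2 point(s)
  x = 13: RHS = 1, y in [1, 18]  -> 2 point(s)
  x = 16: RHS = 16, y in [4, 15]  -> 2 point(s)
Affine points: 13. Add the point at infinity: total = 14.

#E(F_19) = 14


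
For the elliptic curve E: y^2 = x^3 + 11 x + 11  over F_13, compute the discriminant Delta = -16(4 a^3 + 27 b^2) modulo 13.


4 a^3 + 27 b^2 = 4*11^3 + 27*11^2 = 5324 + 3267 = 8591
Delta = -16 * (8591) = -137456
Delta mod 13 = 6

Delta = 6 (mod 13)


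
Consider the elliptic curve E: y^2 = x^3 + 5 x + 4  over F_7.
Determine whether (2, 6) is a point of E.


Check whether y^2 = x^3 + 5 x + 4 (mod 7) for (x, y) = (2, 6).
LHS: y^2 = 6^2 mod 7 = 1
RHS: x^3 + 5 x + 4 = 2^3 + 5*2 + 4 mod 7 = 1
LHS = RHS

Yes, on the curve


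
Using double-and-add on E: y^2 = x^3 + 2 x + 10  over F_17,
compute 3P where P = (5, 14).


k = 3 = 11_2 (binary, LSB first: 11)
Double-and-add from P = (5, 14):
  bit 0 = 1: acc = O + (5, 14) = (5, 14)
  bit 1 = 1: acc = (5, 14) + (5, 3) = O

3P = O


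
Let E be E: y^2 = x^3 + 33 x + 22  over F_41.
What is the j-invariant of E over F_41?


Delta = -16(4 a^3 + 27 b^2) mod 41 = 21
-1728 * (4 a)^3 = -1728 * (4*33)^3 mod 41 = 13
j = 13 * 21^(-1) mod 41 = 26

j = 26 (mod 41)


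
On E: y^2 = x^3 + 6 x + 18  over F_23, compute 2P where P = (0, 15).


Doubling: s = (3 x1^2 + a) / (2 y1)
s = (3*0^2 + 6) / (2*15) mod 23 = 14
x3 = s^2 - 2 x1 mod 23 = 14^2 - 2*0 = 12
y3 = s (x1 - x3) - y1 mod 23 = 14 * (0 - 12) - 15 = 1

2P = (12, 1)


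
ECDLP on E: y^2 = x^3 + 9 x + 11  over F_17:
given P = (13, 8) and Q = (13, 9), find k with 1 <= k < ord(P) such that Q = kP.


Enumerate multiples of P until we hit Q = (13, 9):
  1P = (13, 8)
  2P = (10, 8)
  3P = (11, 9)
  4P = (6, 14)
  5P = (14, 5)
  6P = (16, 1)
  7P = (1, 15)
  8P = (7, 14)
  9P = (15, 11)
  10P = (4, 14)
  11P = (8, 0)
  12P = (4, 3)
  13P = (15, 6)
  14P = (7, 3)
  15P = (1, 2)
  16P = (16, 16)
  17P = (14, 12)
  18P = (6, 3)
  19P = (11, 8)
  20P = (10, 9)
  21P = (13, 9)
Match found at i = 21.

k = 21


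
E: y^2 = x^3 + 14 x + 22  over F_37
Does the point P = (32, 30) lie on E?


Check whether y^2 = x^3 + 14 x + 22 (mod 37) for (x, y) = (32, 30).
LHS: y^2 = 30^2 mod 37 = 12
RHS: x^3 + 14 x + 22 = 32^3 + 14*32 + 22 mod 37 = 12
LHS = RHS

Yes, on the curve


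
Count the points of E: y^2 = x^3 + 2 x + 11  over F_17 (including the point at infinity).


For each x in F_17, count y with y^2 = x^3 + 2 x + 11 mod 17:
  x = 4: RHS = 15, y in [7, 10]  -> 2 point(s)
  x = 6: RHS = 1, y in [1, 16]  -> 2 point(s)
  x = 11: RHS = 4, y in [2, 15]  -> 2 point(s)
  x = 15: RHS = 16, y in [4, 13]  -> 2 point(s)
  x = 16: RHS = 8, y in [5, 12]  -> 2 point(s)
Affine points: 10. Add the point at infinity: total = 11.

#E(F_17) = 11
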